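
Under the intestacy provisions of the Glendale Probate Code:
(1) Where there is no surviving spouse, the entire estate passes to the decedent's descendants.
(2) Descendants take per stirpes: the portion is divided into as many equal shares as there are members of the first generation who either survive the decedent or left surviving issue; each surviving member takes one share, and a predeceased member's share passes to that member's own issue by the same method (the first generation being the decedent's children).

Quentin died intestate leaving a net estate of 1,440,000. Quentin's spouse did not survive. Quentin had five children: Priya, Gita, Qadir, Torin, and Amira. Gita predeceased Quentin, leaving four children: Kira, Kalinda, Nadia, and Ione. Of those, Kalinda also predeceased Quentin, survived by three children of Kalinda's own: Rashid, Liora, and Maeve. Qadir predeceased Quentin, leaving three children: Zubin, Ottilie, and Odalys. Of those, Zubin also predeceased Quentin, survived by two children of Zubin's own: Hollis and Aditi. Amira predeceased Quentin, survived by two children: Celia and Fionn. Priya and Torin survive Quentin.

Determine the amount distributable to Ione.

The entire 1,440,000 passes to the descendants.
That amount (1,440,000) is divided into 5 shares of 288,000: Priya and Torin each take 288,000; Gita's 288,000 share passes to Gita's issue; Qadir's 288,000 share passes to Qadir's issue; Amira's 288,000 share passes to Amira's issue.
Gita's share (288,000) is divided into 4 shares of 72,000: Kira, Nadia, and Ione each take 72,000; Kalinda's 72,000 share passes to Kalinda's issue.
Kalinda's share (72,000) is divided into 3 shares of 24,000: Rashid, Liora, and Maeve each take 24,000.
Qadir's share (288,000) is divided into 3 shares of 96,000: Ottilie and Odalys each take 96,000; Zubin's 96,000 share passes to Zubin's issue.
Zubin's share (96,000) is divided into 2 shares of 48,000: Hollis and Aditi each take 48,000.
Amira's share (288,000) is divided into 2 shares of 144,000: Celia and Fionn each take 144,000.

Ione receives 72,000.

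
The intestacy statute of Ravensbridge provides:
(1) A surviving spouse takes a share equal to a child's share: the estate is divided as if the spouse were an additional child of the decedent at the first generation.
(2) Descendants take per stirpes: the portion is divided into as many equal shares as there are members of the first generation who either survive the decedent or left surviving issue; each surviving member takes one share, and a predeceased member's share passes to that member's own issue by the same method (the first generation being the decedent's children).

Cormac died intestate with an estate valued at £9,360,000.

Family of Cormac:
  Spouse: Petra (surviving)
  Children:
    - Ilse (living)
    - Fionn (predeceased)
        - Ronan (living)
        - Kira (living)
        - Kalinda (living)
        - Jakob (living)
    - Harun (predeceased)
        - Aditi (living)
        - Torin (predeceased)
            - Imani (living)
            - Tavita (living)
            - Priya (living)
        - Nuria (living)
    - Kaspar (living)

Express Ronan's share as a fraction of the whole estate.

The spouse counts as an additional share at the children's level, so there are 5 primary shares of £1,872,000. Petra takes one such share (£1,872,000).
The children's combined portion (£7,488,000) is divided into 4 shares of £1,872,000: Ilse and Kaspar each take £1,872,000; Fionn's £1,872,000 share passes to Fionn's issue; Harun's £1,872,000 share passes to Harun's issue.
Fionn's share (£1,872,000) is divided into 4 shares of £468,000: Ronan, Kira, Kalinda, and Jakob each take £468,000.
Harun's share (£1,872,000) is divided into 3 shares of £624,000: Aditi and Nuria each take £624,000; Torin's £624,000 share passes to Torin's issue.
Torin's share (£624,000) is divided into 3 shares of £208,000: Imani, Tavita, and Priya each take £208,000.

Ronan receives 1/20 of the estate.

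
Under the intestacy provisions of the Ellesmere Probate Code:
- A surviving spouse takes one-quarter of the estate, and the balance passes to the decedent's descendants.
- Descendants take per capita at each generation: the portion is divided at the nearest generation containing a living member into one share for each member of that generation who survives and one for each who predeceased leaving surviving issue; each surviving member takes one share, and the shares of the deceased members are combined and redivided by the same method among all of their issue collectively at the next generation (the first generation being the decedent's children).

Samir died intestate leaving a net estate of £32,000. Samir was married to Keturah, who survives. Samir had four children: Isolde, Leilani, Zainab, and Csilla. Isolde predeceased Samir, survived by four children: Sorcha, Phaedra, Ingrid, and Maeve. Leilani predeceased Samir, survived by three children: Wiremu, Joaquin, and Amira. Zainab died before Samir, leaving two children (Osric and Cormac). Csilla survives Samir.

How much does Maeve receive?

Maeve receives £2,000.

Keturah takes one-quarter of £32,000 = £8,000. The remaining £24,000 passes to the descendants.
The descendants' portion (£24,000) is divided at the children's generation into 4 shares of £6,000. Csilla takes £6,000. The 3 shares of the deceased (Isolde, Leilani, and Zainab) are combined into a pool of £18,000.
That pool (£18,000) is divided at the grandchildren's generation equally among Sorcha, Phaedra, Ingrid, Maeve, Wiremu, Joaquin, Amira, Osric, and Cormac: £2,000 each.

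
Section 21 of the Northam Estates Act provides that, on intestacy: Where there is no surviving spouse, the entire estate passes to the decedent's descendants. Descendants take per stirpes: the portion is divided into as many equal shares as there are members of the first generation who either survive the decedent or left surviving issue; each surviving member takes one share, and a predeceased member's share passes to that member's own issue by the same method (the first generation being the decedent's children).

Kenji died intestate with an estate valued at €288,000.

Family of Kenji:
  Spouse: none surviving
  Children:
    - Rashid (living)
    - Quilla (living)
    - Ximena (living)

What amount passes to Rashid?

Rashid receives €96,000.

The entire €288,000 passes to the descendants.
That amount (€288,000) is divided into 3 shares of €96,000: Rashid, Quilla, and Ximena each take €96,000.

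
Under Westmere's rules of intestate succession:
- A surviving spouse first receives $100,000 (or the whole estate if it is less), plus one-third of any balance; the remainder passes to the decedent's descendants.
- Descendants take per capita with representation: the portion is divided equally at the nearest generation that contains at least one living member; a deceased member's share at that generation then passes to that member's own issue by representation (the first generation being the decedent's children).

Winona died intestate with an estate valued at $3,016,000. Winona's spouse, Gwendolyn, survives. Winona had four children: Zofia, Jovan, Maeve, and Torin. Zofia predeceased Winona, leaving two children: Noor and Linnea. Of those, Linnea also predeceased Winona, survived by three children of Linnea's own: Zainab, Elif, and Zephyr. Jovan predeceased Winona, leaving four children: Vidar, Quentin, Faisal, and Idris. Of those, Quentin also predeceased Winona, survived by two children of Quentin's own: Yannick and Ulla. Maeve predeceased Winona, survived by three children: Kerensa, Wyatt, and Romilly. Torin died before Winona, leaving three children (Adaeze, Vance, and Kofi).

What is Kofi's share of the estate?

Kofi receives $162,000.

Gwendolyn first takes $100,000, leaving a balance of $2,916,000. Gwendolyn then takes one-third of the balance ($972,000), for a total of $1,072,000. The remaining $1,944,000 passes to the descendants.
No child survives, so the initial division is made at the grandchildren's generation.
The descendants' portion ($1,944,000) is divided into 12 shares of $162,000: Noor, Vidar, Faisal, Idris, Kerensa, Wyatt, Romilly, Adaeze, Vance, and Kofi each take $162,000; Linnea's $162,000 share passes to Linnea's issue; Quentin's $162,000 share passes to Quentin's issue.
Linnea's share ($162,000) is divided into 3 shares of $54,000: Zainab, Elif, and Zephyr each take $54,000.
Quentin's share ($162,000) is divided into 2 shares of $81,000: Yannick and Ulla each take $81,000.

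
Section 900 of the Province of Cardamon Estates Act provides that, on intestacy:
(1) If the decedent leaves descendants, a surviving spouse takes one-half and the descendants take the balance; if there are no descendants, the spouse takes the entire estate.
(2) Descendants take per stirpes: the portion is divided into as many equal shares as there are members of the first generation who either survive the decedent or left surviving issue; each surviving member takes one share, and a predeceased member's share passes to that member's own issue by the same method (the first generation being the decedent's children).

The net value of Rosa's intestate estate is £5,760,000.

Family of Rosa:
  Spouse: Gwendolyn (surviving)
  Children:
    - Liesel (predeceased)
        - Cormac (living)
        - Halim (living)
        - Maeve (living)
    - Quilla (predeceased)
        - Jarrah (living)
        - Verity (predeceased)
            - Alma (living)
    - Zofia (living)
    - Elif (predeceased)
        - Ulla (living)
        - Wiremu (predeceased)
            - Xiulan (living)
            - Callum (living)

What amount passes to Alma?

Alma receives £360,000.

Gwendolyn takes one-half of £5,760,000 = £2,880,000. The remaining £2,880,000 passes to the descendants.
The descendants' portion (£2,880,000) is divided into 4 shares of £720,000: Zofia takes £720,000; Liesel's £720,000 share passes to Liesel's issue; Quilla's £720,000 share passes to Quilla's issue; Elif's £720,000 share passes to Elif's issue.
Liesel's share (£720,000) is divided into 3 shares of £240,000: Cormac, Halim, and Maeve each take £240,000.
Quilla's share (£720,000) is divided into 2 shares of £360,000: Jarrah takes £360,000; Verity's £360,000 share passes to Verity's issue.
Verity's share (£360,000) passes entirely to Alma.
Elif's share (£720,000) is divided into 2 shares of £360,000: Ulla takes £360,000; Wiremu's £360,000 share passes to Wiremu's issue.
Wiremu's share (£360,000) is divided into 2 shares of £180,000: Xiulan and Callum each take £180,000.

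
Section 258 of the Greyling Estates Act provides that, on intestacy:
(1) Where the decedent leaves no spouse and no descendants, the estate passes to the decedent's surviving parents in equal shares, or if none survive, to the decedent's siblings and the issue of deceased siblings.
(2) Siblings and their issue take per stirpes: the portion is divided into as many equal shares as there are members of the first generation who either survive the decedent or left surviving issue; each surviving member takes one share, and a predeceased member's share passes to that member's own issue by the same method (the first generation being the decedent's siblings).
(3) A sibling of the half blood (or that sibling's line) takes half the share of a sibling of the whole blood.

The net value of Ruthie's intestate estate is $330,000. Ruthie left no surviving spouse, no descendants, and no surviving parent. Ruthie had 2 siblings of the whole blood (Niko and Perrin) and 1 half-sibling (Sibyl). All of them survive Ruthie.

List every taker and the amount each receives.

Niko: $132,000; Sibyl: $66,000; Perrin: $132,000

The entire $330,000 passes to the siblings and their issue.
Counting each half-blood sibling's line as half a unit, there are 5/2 units in $330,000, so one unit is $132,000. Whole-blood lines (Niko and Perrin) take $132,000 each; half-blood lines (Sibyl) take $66,000 each.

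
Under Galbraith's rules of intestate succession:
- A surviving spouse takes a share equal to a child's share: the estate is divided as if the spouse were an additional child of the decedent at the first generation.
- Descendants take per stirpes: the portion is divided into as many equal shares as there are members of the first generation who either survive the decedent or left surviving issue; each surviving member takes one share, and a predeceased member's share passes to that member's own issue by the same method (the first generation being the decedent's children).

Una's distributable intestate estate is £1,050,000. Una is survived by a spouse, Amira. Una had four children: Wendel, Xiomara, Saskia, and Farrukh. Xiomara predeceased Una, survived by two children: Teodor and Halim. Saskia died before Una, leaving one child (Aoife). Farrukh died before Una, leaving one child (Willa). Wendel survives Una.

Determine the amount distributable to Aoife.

The spouse counts as an additional share at the children's level, so there are 5 primary shares of £210,000. Amira takes one such share (£210,000).
The children's combined portion (£840,000) is divided into 4 shares of £210,000: Wendel takes £210,000; Xiomara's £210,000 share passes to Xiomara's issue; Saskia's £210,000 share passes to Saskia's issue; Farrukh's £210,000 share passes to Farrukh's issue.
Xiomara's share (£210,000) is divided into 2 shares of £105,000: Teodor and Halim each take £105,000.
Saskia's share (£210,000) passes entirely to Aoife.
Farrukh's share (£210,000) passes entirely to Willa.

Aoife receives £210,000.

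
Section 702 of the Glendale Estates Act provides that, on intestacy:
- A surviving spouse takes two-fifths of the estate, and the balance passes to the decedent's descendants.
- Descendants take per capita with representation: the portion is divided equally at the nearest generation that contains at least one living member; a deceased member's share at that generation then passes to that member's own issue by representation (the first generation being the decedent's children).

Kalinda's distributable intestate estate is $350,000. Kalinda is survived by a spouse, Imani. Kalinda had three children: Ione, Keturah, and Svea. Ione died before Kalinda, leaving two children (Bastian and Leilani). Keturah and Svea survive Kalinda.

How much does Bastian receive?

Imani takes two-fifths of $350,000 = $140,000. The remaining $210,000 passes to the descendants.
The descendants' portion ($210,000) is divided into 3 shares of $70,000: Keturah and Svea each take $70,000; Ione's $70,000 share passes to Ione's issue.
Ione's share ($70,000) is divided into 2 shares of $35,000: Bastian and Leilani each take $35,000.

Bastian receives $35,000.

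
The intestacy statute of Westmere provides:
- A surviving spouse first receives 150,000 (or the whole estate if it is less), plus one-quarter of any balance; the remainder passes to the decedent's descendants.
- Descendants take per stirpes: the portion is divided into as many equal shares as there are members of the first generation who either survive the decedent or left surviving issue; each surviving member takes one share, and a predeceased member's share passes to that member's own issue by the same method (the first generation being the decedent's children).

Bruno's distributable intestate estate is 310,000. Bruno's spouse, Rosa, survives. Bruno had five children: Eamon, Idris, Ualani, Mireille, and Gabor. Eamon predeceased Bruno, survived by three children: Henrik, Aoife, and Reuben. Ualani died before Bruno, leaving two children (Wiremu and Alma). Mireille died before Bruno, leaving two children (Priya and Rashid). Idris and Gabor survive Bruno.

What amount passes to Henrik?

Rosa first takes 150,000, leaving a balance of 160,000. Rosa then takes one-quarter of the balance (40,000), for a total of 190,000. The remaining 120,000 passes to the descendants.
The descendants' portion (120,000) is divided into 5 shares of 24,000: Idris and Gabor each take 24,000; Eamon's 24,000 share passes to Eamon's issue; Ualani's 24,000 share passes to Ualani's issue; Mireille's 24,000 share passes to Mireille's issue.
Eamon's share (24,000) is divided into 3 shares of 8,000: Henrik, Aoife, and Reuben each take 8,000.
Ualani's share (24,000) is divided into 2 shares of 12,000: Wiremu and Alma each take 12,000.
Mireille's share (24,000) is divided into 2 shares of 12,000: Priya and Rashid each take 12,000.

Henrik receives 8,000.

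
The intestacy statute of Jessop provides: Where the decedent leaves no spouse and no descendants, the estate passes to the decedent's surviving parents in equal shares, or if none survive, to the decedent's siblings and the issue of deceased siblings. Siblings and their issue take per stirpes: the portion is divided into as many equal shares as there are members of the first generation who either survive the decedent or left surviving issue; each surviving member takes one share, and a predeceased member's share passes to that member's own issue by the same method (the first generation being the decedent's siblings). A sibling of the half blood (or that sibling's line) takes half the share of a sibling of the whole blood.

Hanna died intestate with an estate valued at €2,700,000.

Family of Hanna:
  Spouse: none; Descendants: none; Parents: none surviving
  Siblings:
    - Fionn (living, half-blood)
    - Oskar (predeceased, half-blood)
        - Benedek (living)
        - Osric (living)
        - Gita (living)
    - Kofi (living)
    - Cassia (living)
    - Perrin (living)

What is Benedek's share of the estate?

The entire €2,700,000 passes to the siblings and their issue.
Counting each half-blood sibling's line as half a unit, there are 4 units in €2,700,000, so one unit is €675,000. Whole-blood lines (Kofi, Cassia, and Perrin) take €675,000 each; half-blood lines (Fionn and Oskar) take €337,500 each.
Oskar's share (€337,500) is divided into 3 shares of €112,500: Benedek, Osric, and Gita each take €112,500.

Benedek receives €112,500.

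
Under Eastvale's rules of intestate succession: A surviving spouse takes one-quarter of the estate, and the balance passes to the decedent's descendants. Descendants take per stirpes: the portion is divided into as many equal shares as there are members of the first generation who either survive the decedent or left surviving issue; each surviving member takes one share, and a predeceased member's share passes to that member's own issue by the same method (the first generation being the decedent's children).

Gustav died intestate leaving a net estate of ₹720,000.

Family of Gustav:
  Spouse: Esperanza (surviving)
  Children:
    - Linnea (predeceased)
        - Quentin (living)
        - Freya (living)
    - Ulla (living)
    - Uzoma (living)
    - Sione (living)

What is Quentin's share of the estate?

Quentin receives ₹67,500.

Esperanza takes one-quarter of ₹720,000 = ₹180,000. The remaining ₹540,000 passes to the descendants.
The descendants' portion (₹540,000) is divided into 4 shares of ₹135,000: Ulla, Uzoma, and Sione each take ₹135,000; Linnea's ₹135,000 share passes to Linnea's issue.
Linnea's share (₹135,000) is divided into 2 shares of ₹67,500: Quentin and Freya each take ₹67,500.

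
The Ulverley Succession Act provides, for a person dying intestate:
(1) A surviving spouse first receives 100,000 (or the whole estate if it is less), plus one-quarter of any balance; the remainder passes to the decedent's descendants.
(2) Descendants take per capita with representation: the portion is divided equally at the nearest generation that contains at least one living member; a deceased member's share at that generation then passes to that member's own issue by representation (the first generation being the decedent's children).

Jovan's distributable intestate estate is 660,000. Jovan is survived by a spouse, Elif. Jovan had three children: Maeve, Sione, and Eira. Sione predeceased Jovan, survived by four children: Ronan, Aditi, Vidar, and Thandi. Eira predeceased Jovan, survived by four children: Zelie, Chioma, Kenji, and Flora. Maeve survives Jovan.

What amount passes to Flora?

Flora receives 35,000.

Elif first takes 100,000, leaving a balance of 560,000. Elif then takes one-quarter of the balance (140,000), for a total of 240,000. The remaining 420,000 passes to the descendants.
The descendants' portion (420,000) is divided into 3 shares of 140,000: Maeve takes 140,000; Sione's 140,000 share passes to Sione's issue; Eira's 140,000 share passes to Eira's issue.
Sione's share (140,000) is divided into 4 shares of 35,000: Ronan, Aditi, Vidar, and Thandi each take 35,000.
Eira's share (140,000) is divided into 4 shares of 35,000: Zelie, Chioma, Kenji, and Flora each take 35,000.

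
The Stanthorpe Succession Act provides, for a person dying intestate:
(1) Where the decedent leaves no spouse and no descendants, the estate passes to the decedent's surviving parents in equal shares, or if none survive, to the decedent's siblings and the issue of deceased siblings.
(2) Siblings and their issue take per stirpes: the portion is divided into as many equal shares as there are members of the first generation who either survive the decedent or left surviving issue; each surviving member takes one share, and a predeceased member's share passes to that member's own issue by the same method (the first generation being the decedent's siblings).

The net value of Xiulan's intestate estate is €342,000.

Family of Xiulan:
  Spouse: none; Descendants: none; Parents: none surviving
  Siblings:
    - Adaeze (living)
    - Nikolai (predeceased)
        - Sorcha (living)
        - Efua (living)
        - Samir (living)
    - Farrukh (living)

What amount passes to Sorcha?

The entire €342,000 passes to the siblings and their issue.
That amount (€342,000) is divided into 3 shares of €114,000: Adaeze and Farrukh each take €114,000; Nikolai's €114,000 share passes to Nikolai's issue.
Nikolai's share (€114,000) is divided into 3 shares of €38,000: Sorcha, Efua, and Samir each take €38,000.

Sorcha receives €38,000.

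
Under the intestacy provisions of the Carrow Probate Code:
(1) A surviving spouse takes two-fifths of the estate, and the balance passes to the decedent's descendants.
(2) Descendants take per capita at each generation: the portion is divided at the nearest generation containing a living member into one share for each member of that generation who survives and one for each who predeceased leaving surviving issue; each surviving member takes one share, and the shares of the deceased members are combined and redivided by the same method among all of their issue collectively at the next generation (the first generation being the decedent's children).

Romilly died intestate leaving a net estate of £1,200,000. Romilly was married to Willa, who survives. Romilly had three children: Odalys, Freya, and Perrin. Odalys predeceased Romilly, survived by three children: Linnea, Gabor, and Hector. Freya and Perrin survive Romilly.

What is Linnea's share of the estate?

Willa takes two-fifths of £1,200,000 = £480,000. The remaining £720,000 passes to the descendants.
The descendants' portion (£720,000) is divided at the children's generation into 3 shares of £240,000. Freya and Perrin each take £240,000. The remaining share for the deceased Odalys (£240,000) is carried to the next generation.
That pool (£240,000) is divided at the grandchildren's generation equally among Linnea, Gabor, and Hector: £80,000 each.

Linnea receives £80,000.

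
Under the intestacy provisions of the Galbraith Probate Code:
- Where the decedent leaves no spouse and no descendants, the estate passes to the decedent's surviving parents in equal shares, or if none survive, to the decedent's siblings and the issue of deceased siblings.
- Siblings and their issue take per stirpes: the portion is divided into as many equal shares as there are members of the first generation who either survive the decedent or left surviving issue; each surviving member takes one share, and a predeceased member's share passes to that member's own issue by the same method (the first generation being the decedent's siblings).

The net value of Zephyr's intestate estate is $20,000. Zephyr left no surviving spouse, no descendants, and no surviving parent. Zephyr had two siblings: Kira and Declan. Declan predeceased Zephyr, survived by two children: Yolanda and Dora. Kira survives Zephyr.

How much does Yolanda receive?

Yolanda receives $5,000.

The entire $20,000 passes to the siblings and their issue.
That amount ($20,000) is divided into 2 shares of $10,000: Kira takes $10,000; Declan's $10,000 share passes to Declan's issue.
Declan's share ($10,000) is divided into 2 shares of $5,000: Yolanda and Dora each take $5,000.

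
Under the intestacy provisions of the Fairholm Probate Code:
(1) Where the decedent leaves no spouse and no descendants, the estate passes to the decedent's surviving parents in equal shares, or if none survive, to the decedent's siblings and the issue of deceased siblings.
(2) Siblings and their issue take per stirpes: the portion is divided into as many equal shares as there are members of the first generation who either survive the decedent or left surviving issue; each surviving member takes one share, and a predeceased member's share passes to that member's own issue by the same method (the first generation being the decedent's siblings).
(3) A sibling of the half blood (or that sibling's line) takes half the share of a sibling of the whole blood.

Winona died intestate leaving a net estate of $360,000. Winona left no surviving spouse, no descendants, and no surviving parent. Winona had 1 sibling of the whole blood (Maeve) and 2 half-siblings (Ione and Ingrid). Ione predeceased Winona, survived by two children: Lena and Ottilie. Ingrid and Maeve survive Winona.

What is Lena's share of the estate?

Lena receives $45,000.

The entire $360,000 passes to the siblings and their issue.
Counting each half-blood sibling's line as half a unit, there are 2 units in $360,000, so one unit is $180,000. Whole-blood lines (Maeve) take $180,000 each; half-blood lines (Ione and Ingrid) take $90,000 each.
Ione's share ($90,000) is divided into 2 shares of $45,000: Lena and Ottilie each take $45,000.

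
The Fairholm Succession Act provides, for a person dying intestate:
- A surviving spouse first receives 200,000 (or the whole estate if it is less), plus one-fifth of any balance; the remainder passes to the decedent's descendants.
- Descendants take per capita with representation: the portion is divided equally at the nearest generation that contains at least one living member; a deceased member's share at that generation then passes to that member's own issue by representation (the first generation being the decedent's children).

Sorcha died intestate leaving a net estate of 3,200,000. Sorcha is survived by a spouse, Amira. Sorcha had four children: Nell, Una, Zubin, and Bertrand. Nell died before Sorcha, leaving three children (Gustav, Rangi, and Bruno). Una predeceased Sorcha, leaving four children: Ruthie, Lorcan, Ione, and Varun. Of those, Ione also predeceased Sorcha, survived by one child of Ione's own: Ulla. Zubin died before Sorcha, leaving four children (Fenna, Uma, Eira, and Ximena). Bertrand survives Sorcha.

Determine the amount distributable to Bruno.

Bruno receives 200,000.

Amira first takes 200,000, leaving a balance of 3,000,000. Amira then takes one-fifth of the balance (600,000), for a total of 800,000. The remaining 2,400,000 passes to the descendants.
The descendants' portion (2,400,000) is divided into 4 shares of 600,000: Bertrand takes 600,000; Nell's 600,000 share passes to Nell's issue; Una's 600,000 share passes to Una's issue; Zubin's 600,000 share passes to Zubin's issue.
Nell's share (600,000) is divided into 3 shares of 200,000: Gustav, Rangi, and Bruno each take 200,000.
Una's share (600,000) is divided into 4 shares of 150,000: Ruthie, Lorcan, and Varun each take 150,000; Ione's 150,000 share passes to Ione's issue.
Ione's share (150,000) passes entirely to Ulla.
Zubin's share (600,000) is divided into 4 shares of 150,000: Fenna, Uma, Eira, and Ximena each take 150,000.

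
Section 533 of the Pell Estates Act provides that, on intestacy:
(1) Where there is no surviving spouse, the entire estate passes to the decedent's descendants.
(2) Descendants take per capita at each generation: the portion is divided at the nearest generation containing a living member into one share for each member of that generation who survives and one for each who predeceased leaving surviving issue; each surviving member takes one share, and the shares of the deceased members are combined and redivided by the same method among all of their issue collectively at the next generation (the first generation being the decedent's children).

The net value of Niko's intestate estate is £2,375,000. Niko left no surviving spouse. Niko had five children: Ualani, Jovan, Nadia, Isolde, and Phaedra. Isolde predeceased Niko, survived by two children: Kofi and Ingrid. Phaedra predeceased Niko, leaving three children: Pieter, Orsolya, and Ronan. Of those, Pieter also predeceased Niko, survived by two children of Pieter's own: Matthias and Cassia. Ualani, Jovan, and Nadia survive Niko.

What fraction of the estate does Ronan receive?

Ronan receives 2/25 of the estate.

The entire £2,375,000 passes to the descendants.
That amount (£2,375,000) is divided at the children's generation into 5 shares of £475,000. Ualani, Jovan, and Nadia each take £475,000. The 2 shares of the deceased (Isolde and Phaedra) are combined into a pool of £950,000.
That pool (£950,000) is divided at the grandchildren's generation into 5 shares of £190,000. Kofi, Ingrid, Orsolya, and Ronan each take £190,000. The remaining share for the deceased Pieter (£190,000) is carried to the next generation.
That pool (£190,000) is divided at the great-grandchildren's generation equally among Matthias and Cassia: £95,000 each.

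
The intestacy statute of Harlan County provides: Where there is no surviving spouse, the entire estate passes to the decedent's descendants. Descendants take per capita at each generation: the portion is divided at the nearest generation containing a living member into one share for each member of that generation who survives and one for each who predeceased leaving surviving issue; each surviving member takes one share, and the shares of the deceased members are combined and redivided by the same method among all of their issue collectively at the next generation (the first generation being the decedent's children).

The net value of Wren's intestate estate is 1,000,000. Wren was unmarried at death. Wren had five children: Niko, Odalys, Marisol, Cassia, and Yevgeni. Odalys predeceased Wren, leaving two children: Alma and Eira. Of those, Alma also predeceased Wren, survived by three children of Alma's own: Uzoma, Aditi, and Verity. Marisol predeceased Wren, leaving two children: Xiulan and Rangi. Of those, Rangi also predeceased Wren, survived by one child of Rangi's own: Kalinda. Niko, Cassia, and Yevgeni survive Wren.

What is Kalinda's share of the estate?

The entire 1,000,000 passes to the descendants.
That amount (1,000,000) is divided at the children's generation into 5 shares of 200,000. Niko, Cassia, and Yevgeni each take 200,000. The 2 shares of the deceased (Odalys and Marisol) are combined into a pool of 400,000.
That pool (400,000) is divided at the grandchildren's generation into 4 shares of 100,000. Eira and Xiulan each take 100,000. The 2 shares of the deceased (Alma and Rangi) are combined into a pool of 200,000.
That pool (200,000) is divided at the great-grandchildren's generation equally among Uzoma, Aditi, Verity, and Kalinda: 50,000 each.

Kalinda receives 50,000.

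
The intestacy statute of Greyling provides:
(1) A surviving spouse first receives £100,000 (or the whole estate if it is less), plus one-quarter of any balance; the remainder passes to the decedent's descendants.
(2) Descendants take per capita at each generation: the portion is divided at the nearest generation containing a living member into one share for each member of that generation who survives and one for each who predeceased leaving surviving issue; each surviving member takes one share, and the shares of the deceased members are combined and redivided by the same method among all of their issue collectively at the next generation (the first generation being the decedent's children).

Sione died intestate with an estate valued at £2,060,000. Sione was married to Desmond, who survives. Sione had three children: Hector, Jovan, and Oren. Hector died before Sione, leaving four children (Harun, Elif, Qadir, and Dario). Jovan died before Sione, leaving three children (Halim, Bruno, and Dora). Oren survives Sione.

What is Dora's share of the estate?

Dora receives £140,000.

Desmond first takes £100,000, leaving a balance of £1,960,000. Desmond then takes one-quarter of the balance (£490,000), for a total of £590,000. The remaining £1,470,000 passes to the descendants.
The descendants' portion (£1,470,000) is divided at the children's generation into 3 shares of £490,000. Oren takes £490,000. The 2 shares of the deceased (Hector and Jovan) are combined into a pool of £980,000.
That pool (£980,000) is divided at the grandchildren's generation equally among Harun, Elif, Qadir, Dario, Halim, Bruno, and Dora: £140,000 each.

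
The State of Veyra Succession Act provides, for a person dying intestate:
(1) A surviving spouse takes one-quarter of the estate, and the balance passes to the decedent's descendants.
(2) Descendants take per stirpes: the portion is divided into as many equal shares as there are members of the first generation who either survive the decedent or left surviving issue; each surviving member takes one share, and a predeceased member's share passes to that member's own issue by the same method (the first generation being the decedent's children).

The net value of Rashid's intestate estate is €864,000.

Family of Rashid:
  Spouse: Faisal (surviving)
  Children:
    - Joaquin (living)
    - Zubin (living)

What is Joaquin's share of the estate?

Joaquin receives €324,000.

Faisal takes one-quarter of €864,000 = €216,000. The remaining €648,000 passes to the descendants.
The descendants' portion (€648,000) is divided into 2 shares of €324,000: Joaquin and Zubin each take €324,000.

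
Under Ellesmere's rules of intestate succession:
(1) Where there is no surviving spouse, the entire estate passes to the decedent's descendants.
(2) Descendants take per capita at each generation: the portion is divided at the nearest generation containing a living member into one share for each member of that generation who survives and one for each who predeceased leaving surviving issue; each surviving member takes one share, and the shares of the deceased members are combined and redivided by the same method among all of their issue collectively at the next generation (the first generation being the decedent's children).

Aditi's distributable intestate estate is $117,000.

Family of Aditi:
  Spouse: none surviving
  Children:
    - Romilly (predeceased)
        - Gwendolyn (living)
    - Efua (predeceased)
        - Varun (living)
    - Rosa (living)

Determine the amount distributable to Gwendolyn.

The entire $117,000 passes to the descendants.
That amount ($117,000) is divided at the children's generation into 3 shares of $39,000. Rosa takes $39,000. The 2 shares of the deceased (Romilly and Efua) are combined into a pool of $78,000.
That pool ($78,000) is divided at the grandchildren's generation equally among Gwendolyn and Varun: $39,000 each.

Gwendolyn receives $39,000.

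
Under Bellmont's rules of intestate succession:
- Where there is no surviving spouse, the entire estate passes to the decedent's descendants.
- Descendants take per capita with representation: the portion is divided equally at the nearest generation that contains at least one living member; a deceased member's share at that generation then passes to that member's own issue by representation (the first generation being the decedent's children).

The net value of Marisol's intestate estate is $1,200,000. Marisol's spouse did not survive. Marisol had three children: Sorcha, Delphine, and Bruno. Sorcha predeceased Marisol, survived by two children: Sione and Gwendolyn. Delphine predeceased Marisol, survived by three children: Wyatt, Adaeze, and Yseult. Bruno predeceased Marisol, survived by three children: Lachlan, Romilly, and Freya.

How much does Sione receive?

The entire $1,200,000 passes to the descendants.
No child survives, so the initial division is made at the grandchildren's generation.
That amount ($1,200,000) is divided into 8 shares of $150,000: Sione, Gwendolyn, Wyatt, Adaeze, Yseult, Lachlan, Romilly, and Freya each take $150,000.

Sione receives $150,000.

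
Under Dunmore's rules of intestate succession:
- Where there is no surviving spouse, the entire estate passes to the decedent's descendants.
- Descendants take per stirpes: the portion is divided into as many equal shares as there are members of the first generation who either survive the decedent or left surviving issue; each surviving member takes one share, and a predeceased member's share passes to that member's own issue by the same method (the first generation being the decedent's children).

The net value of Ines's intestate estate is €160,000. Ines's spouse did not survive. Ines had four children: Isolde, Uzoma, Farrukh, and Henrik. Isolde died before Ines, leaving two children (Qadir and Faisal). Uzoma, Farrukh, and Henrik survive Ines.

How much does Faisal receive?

The entire €160,000 passes to the descendants.
That amount (€160,000) is divided into 4 shares of €40,000: Uzoma, Farrukh, and Henrik each take €40,000; Isolde's €40,000 share passes to Isolde's issue.
Isolde's share (€40,000) is divided into 2 shares of €20,000: Qadir and Faisal each take €20,000.

Faisal receives €20,000.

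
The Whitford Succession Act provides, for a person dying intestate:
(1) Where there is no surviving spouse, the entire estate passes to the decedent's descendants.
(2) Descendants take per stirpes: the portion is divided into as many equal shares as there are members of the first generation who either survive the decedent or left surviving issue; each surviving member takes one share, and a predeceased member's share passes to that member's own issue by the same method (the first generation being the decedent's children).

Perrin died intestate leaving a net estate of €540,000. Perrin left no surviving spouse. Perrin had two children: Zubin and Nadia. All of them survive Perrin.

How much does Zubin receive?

The entire €540,000 passes to the descendants.
That amount (€540,000) is divided into 2 shares of €270,000: Zubin and Nadia each take €270,000.

Zubin receives €270,000.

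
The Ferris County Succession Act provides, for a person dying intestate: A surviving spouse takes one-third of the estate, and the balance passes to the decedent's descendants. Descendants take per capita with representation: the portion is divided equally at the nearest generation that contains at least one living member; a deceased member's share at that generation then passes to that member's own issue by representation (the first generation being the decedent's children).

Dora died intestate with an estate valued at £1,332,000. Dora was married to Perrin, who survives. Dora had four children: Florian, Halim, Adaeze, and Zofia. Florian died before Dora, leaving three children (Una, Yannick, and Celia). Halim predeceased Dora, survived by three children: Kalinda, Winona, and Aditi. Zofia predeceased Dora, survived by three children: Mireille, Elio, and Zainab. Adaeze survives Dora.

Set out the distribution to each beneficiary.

Perrin takes one-third of £1,332,000 = £444,000. The remaining £888,000 passes to the descendants.
The descendants' portion (£888,000) is divided into 4 shares of £222,000: Adaeze takes £222,000; Florian's £222,000 share passes to Florian's issue; Halim's £222,000 share passes to Halim's issue; Zofia's £222,000 share passes to Zofia's issue.
Florian's share (£222,000) is divided into 3 shares of £74,000: Una, Yannick, and Celia each take £74,000.
Halim's share (£222,000) is divided into 3 shares of £74,000: Kalinda, Winona, and Aditi each take £74,000.
Zofia's share (£222,000) is divided into 3 shares of £74,000: Mireille, Elio, and Zainab each take £74,000.

Perrin: £444,000; Una: £74,000; Yannick: £74,000; Celia: £74,000; Kalinda: £74,000; Winona: £74,000; Aditi: £74,000; Adaeze: £222,000; Mireille: £74,000; Elio: £74,000; Zainab: £74,000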